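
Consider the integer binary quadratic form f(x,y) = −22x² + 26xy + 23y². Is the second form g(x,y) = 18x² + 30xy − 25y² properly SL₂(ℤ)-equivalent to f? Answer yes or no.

D₁ = 2700, D₂ = 2700
river cycle of f (length 6): (23, 20, -25), (-25, 30, 18), (18, 42, -13), (-13, 36, 27), (27, 18, -22), (-22, 26, 23)
river cycle of g (length 6): (-25, 20, 23), (23, 26, -22), (-22, 18, 27), (27, 36, -13), (-13, 42, 18), (18, 30, -25)
cycles differ ⇒ inequivalent

no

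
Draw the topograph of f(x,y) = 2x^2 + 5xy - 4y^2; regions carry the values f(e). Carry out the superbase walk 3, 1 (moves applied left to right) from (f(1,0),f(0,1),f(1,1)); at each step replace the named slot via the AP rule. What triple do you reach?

start (2,-4,3) = (f(1,0),f(0,1),f(1,1))
replace slot 3: 2·(2+(-4)) − 3 = -7 → (2,-4,-7)
replace slot 1: 2·((-4)+(-7)) − 2 = -24 → (-24,-4,-7)

-24,-4,-7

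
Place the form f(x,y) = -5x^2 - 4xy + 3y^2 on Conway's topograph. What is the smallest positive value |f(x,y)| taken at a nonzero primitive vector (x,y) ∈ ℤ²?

descent: ρ → (3,4,-5)  [lands on river]
river: ρ → (-5,6,2)
river: ρ → (2,6,-5)
river: ρ → (-5,4,3)
river: ρ → (3,8,-1)
river: ρ → (-1,8,3)
closes: descent 1, river 6
min |a| on river = 1

1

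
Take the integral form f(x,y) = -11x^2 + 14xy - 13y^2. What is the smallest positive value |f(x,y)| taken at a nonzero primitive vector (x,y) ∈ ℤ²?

translate: b→8 (≡-14 mod 22), so (11,-14,13)→(11,8,10)
flip: (11,8,10)→(10,-8,11)
reduced (well bottom): (10,-8,11) with a≤c, −a<b≤a
well minimum |f| = |-10| = 10 (negative-definite)

10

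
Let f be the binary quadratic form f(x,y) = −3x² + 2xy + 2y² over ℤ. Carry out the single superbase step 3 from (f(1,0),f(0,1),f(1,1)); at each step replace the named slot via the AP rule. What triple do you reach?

start (-3,2,1) = (f(1,0),f(0,1),f(1,1))
replace slot 3: 2·((-3)+2) − 1 = -3 → (-3,2,-3)

-3,2,-3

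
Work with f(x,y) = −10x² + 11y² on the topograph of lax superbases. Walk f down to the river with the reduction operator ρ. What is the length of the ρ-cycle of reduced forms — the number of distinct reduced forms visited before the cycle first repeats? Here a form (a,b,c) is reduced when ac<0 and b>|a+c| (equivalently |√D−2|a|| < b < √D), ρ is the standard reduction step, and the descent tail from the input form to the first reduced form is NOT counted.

D = 440, ⌊√D⌋ = 20
descent: ρ → (11,0,-10)
descent: ρ → (-10,20,1)  [lands on river]
river: ρ → (1,20,-10)
ρ-cycle length = 2 (tail of 2 descent steps not counted)

2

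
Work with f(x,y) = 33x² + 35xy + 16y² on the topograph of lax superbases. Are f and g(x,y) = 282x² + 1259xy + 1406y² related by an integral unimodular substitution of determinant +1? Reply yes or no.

D₁ = -887, D₂ = -887
f: translate: b→-31 (≡35 mod 66), so (33,35,16)→(33,-31,14)
f: flip: (33,-31,14)→(14,31,33)
f: translate: b→3 (≡31 mod 28), so (14,31,33)→(14,3,16)
f: reduced (well bottom): (14,3,16) with a≤c, −a<b≤a
g: translate: b→131 (≡1259 mod 564), so (282,1259,1406)→(282,131,16)
g: flip: (282,131,16)→(16,-131,282)
g: translate: b→-3 (≡-131 mod 32), so (16,-131,282)→(16,-3,14)
g: flip: (16,-3,14)→(14,3,16)
g: reduced (well bottom): (14,3,16) with a≤c, −a<b≤a
reduced forms (14, 3, 16) vs (14, 3, 16) ⇒ equivalent

yes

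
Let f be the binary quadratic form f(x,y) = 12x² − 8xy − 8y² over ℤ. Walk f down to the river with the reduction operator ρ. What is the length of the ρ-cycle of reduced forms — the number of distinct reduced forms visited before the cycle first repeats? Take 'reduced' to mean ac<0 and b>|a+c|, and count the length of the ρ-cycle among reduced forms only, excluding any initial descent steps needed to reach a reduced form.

D = 448, ⌊√D⌋ = 21
descent: ρ → (-8,8,12)  [lands on river]
river: ρ → (12,16,-4)
river: ρ → (-4,16,12)
river: ρ → (12,8,-8)
ρ-cycle length = 4 (tail of 1 descent step not counted)

4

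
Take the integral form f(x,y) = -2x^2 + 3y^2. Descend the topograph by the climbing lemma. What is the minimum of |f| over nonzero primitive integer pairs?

descent: ρ → (3,0,-2)
descent: ρ → (-2,4,1)  [lands on river]
river: ρ → (1,4,-2)
closes: descent 2, river 2
min |a| on river = 1

1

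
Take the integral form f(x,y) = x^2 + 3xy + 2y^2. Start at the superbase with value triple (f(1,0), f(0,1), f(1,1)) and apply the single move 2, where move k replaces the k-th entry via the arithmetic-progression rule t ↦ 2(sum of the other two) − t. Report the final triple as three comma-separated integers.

start (1,2,6) = (f(1,0),f(0,1),f(1,1))
replace slot 2: 2·(1+6) − 2 = 12 → (1,12,6)

1,12,6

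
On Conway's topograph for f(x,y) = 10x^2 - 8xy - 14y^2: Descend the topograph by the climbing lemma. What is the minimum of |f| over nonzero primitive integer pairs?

descent: ρ → (-14,8,10)  [lands on river]
river: ρ → (10,12,-12)
river: ρ → (-12,12,10)
river: ρ → (10,8,-14)
river: ρ → (-14,20,4)
river: ρ → (4,20,-14)
closes: descent 1, river 6
min |a| on river = 4

4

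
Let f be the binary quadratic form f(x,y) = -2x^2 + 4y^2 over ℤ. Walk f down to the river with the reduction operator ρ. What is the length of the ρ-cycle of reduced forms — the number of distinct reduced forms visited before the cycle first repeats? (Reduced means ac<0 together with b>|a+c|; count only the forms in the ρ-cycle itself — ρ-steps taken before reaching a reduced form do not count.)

D = 32, ⌊√D⌋ = 5
descent: ρ → (4,0,-2)
descent: ρ → (-2,4,2)  [lands on river]
river: ρ → (2,4,-2)
ρ-cycle length = 2 (tail of 2 descent steps not counted)

2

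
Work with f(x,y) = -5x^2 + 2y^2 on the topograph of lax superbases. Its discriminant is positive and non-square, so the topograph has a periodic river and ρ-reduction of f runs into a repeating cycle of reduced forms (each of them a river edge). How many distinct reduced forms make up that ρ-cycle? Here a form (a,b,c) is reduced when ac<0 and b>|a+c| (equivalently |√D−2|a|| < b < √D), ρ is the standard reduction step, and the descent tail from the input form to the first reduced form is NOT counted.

D = 40, ⌊√D⌋ = 6
descent: ρ → (2,4,-3)  [lands on river]
river: ρ → (-3,2,3)
river: ρ → (3,4,-2)
river: ρ → (-2,4,3)
river: ρ → (3,2,-3)
river: ρ → (-3,4,2)
ρ-cycle length = 6 (tail of 1 descent step not counted)

6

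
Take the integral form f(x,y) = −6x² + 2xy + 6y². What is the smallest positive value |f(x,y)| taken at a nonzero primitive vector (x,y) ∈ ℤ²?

river: ρ → (6,10,-2)
river: ρ → (-2,10,6)
river: ρ → (6,2,-6)
river: ρ → (-6,10,2)
river: ρ → (2,10,-6)
river: ρ → (-6,2,6)
closes: descent 0, river 6
min |a| on river = 2

2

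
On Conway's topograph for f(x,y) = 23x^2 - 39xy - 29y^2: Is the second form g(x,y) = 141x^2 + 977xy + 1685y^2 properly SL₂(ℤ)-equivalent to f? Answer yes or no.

D₁ = 4189, D₂ = 4189
river cycle of f (length 42): (-29, 39, 23), (23, 53, -15), (-15, 37, 47), (47, 57, -5), (-5, 63, 11), (11, 47, -45), (-45, 43, 13), (13, 61, -9), (-9, 47, 55), (55, 63, -1), … (32 more)
river cycle of g (length 42): (23, 53, -15), (-15, 37, 47), (47, 57, -5), (-5, 63, 11), (11, 47, -45), (-45, 43, 13), (13, 61, -9), (-9, 47, 55), (55, 63, -1), (-1, 63, 55), … (32 more)
cycles coincide ⇒ equivalent

yes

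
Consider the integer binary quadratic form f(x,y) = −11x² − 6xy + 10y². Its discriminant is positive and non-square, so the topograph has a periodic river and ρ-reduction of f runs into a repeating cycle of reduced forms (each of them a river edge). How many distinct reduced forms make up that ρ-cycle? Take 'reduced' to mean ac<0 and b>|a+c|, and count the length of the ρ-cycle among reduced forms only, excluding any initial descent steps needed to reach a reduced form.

D = 476, ⌊√D⌋ = 21
descent: ρ → (10,6,-11)  [lands on river]
river: ρ → (-11,16,5)
river: ρ → (5,14,-14)
river: ρ → (-14,14,5)
river: ρ → (5,16,-11)
river: ρ → (-11,6,10)
river: ρ → (10,14,-7)
river: ρ → (-7,14,10)
ρ-cycle length = 8 (tail of 1 descent step not counted)

8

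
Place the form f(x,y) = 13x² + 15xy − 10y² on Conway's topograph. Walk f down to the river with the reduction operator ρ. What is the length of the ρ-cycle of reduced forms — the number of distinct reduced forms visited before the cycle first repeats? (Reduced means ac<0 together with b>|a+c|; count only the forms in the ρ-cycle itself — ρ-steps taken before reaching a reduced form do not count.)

D = 745, ⌊√D⌋ = 27
river: ρ → (-10,25,3)
river: ρ → (3,23,-18)
river: ρ → (-18,13,8)
river: ρ → (8,19,-12)
river: ρ → (-12,5,15)
river: ρ → (15,25,-2)
river: ρ → (-2,27,2)
river: ρ → (2,25,-15)
river: ρ → (-15,5,12)
river: ρ → (12,19,-8)
river: ρ → (-8,13,18)
river: ρ → (18,23,-3)
river: ρ → (-3,25,10)
river: ρ → (10,15,-13)
river: ρ → (-13,11,12)
river: ρ → (12,13,-12)
river: ρ → (-12,11,13)
river: ρ → (13,15,-10)
ρ-cycle length = 18 (tail of 0 descent steps not counted)

18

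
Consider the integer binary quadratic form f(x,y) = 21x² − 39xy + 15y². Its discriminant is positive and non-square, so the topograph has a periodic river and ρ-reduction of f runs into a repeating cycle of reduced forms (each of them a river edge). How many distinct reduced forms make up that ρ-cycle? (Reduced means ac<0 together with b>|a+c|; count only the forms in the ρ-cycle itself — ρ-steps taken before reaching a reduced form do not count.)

D = 261, ⌊√D⌋ = 16
descent: ρ → (15,9,-3)
descent: ρ → (-3,15,3)  [lands on river]
river: ρ → (3,15,-3)
ρ-cycle length = 2 (tail of 2 descent steps not counted)

2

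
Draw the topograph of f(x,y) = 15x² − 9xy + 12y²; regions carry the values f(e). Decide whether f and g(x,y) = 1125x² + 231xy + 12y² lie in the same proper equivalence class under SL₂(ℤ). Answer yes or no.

D₁ = -639, D₂ = -639
f: flip: (15,-9,12)→(12,9,15)
f: reduced (well bottom): (12,9,15) with a≤c, −a<b≤a
g: flip: (1125,231,12)→(12,-231,1125)
g: translate: b→9 (≡-231 mod 24), so (12,-231,1125)→(12,9,15)
g: reduced (well bottom): (12,9,15) with a≤c, −a<b≤a
reduced forms (12, 9, 15) vs (12, 9, 15) ⇒ equivalent

yes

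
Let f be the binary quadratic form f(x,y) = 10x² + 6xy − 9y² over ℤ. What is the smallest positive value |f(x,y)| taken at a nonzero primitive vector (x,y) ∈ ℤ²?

river: ρ → (-9,12,7)
river: ρ → (7,16,-5)
river: ρ → (-5,14,10)
river: ρ → (10,6,-9)
closes: descent 0, river 4
min |a| on river = 5

5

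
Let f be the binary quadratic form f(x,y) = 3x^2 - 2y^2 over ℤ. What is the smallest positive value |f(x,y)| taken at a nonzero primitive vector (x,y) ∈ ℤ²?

descent: ρ → (-2,4,1)  [lands on river]
river: ρ → (1,4,-2)
closes: descent 1, river 2
min |a| on river = 1

1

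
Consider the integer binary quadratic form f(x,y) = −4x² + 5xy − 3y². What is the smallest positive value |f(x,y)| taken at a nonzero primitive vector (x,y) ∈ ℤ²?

translate: b→3 (≡-5 mod 8), so (4,-5,3)→(4,3,2)
flip: (4,3,2)→(2,-3,4)
translate: b→1 (≡-3 mod 4), so (2,-3,4)→(2,1,3)
reduced (well bottom): (2,1,3) with a≤c, −a<b≤a
well minimum |f| = |-2| = 2 (negative-definite)

2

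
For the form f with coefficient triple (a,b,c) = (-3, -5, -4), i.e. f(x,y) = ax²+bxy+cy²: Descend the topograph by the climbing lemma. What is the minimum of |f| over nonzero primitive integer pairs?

translate: b→-1 (≡5 mod 6), so (3,5,4)→(3,-1,2)
flip: (3,-1,2)→(2,1,3)
reduced (well bottom): (2,1,3) with a≤c, −a<b≤a
well minimum |f| = |-2| = 2 (negative-definite)

2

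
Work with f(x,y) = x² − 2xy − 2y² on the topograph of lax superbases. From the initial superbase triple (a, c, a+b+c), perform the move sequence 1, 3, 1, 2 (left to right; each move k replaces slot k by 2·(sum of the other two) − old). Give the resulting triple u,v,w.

start (1,-2,-3) = (f(1,0),f(0,1),f(1,1))
replace slot 1: 2·((-2)+(-3)) − 1 = -11 → (-11,-2,-3)
replace slot 3: 2·((-11)+(-2)) − (-3) = -23 → (-11,-2,-23)
replace slot 1: 2·((-2)+(-23)) − (-11) = -39 → (-39,-2,-23)
replace slot 2: 2·((-39)+(-23)) − (-2) = -122 → (-39,-122,-23)

-39,-122,-23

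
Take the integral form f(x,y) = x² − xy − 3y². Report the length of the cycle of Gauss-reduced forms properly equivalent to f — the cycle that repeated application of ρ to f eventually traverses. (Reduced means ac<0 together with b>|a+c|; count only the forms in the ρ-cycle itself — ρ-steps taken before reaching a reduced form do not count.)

D = 13, ⌊√D⌋ = 3
descent: ρ → (-3,1,1)
descent: ρ → (1,3,-1)  [lands on river]
river: ρ → (-1,3,1)
ρ-cycle length = 2 (tail of 2 descent steps not counted)

2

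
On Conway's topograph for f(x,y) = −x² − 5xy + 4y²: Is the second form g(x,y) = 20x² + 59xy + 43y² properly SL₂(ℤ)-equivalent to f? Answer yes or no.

D₁ = 41, D₂ = 41
river cycle of f (length 10): (4, 5, -1), (-1, 5, 4), (4, 3, -2), (-2, 5, 2), (2, 3, -4), (-4, 5, 1), (1, 5, -4), (-4, 3, 2), (2, 5, -2), (-2, 3, 4)
river cycle of g (length 10): (4, 5, -1), (-1, 5, 4), (4, 3, -2), (-2, 5, 2), (2, 3, -4), (-4, 5, 1), (1, 5, -4), (-4, 3, 2), (2, 5, -2), (-2, 3, 4)
cycles coincide ⇒ equivalent

yes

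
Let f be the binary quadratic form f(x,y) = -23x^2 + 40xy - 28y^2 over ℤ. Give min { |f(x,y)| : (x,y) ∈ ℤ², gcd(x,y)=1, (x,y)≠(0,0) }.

translate: b→6 (≡-40 mod 46), so (23,-40,28)→(23,6,11)
flip: (23,6,11)→(11,-6,23)
reduced (well bottom): (11,-6,23) with a≤c, −a<b≤a
well minimum |f| = |-11| = 11 (negative-definite)

11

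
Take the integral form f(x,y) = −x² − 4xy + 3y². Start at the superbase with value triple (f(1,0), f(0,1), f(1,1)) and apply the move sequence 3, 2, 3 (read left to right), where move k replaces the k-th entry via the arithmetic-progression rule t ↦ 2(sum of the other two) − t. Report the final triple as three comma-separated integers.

start (-1,3,-2) = (f(1,0),f(0,1),f(1,1))
replace slot 3: 2·((-1)+3) − (-2) = 6 → (-1,3,6)
replace slot 2: 2·((-1)+6) − 3 = 7 → (-1,7,6)
replace slot 3: 2·((-1)+7) − 6 = 6 → (-1,7,6)

-1,7,6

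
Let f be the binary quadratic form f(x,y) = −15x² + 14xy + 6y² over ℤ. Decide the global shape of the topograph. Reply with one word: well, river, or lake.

D = b²−4ac = 14² − 4·(-15)·6 = 556
D > 0 non-square ⇒ indefinite ⇒ periodic river

river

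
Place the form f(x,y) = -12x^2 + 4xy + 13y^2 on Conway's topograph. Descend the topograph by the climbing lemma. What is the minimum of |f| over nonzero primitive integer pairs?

river: ρ → (13,22,-3)
river: ρ → (-3,20,20)
river: ρ → (20,20,-3)
river: ρ → (-3,22,13)
river: ρ → (13,4,-12)
river: ρ → (-12,20,5)
river: ρ → (5,20,-12)
river: ρ → (-12,4,13)
closes: descent 0, river 8
min |a| on river = 3

3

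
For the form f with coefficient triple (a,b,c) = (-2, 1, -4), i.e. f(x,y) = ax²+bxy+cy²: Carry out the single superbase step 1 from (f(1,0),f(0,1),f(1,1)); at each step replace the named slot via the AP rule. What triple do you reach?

start (-2,-4,-5) = (f(1,0),f(0,1),f(1,1))
replace slot 1: 2·((-4)+(-5)) − (-2) = -16 → (-16,-4,-5)

-16,-4,-5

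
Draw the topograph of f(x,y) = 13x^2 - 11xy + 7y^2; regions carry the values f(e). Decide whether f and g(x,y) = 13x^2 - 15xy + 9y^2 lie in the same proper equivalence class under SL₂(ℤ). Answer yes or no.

D₁ = -243, D₂ = -243
f: flip: (13,-11,7)→(7,11,13)
f: translate: b→-3 (≡11 mod 14), so (7,11,13)→(7,-3,9)
f: reduced (well bottom): (7,-3,9) with a≤c, −a<b≤a
g: translate: b→11 (≡-15 mod 26), so (13,-15,9)→(13,11,7)
g: flip: (13,11,7)→(7,-11,13)
g: translate: b→3 (≡-11 mod 14), so (7,-11,13)→(7,3,9)
g: reduced (well bottom): (7,3,9) with a≤c, −a<b≤a
reduced forms (7, -3, 9) vs (7, 3, 9) ⇒ inequivalent

no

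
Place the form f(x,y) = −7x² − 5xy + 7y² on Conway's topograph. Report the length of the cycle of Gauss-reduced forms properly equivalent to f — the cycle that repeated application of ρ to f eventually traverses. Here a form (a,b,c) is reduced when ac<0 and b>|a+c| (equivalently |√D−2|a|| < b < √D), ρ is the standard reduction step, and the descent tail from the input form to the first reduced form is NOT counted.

D = 221, ⌊√D⌋ = 14
descent: ρ → (7,5,-7)  [lands on river]
river: ρ → (-7,9,5)
river: ρ → (5,11,-5)
river: ρ → (-5,9,7)
ρ-cycle length = 4 (tail of 1 descent step not counted)

4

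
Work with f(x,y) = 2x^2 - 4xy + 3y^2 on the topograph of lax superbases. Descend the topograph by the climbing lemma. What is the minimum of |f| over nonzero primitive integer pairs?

translate: b→0 (≡-4 mod 4), so (2,-4,3)→(2,0,1)
flip: (2,0,1)→(1,0,2)
reduced (well bottom): (1,0,2) with a≤c, −a<b≤a
well minimum = a = 1

1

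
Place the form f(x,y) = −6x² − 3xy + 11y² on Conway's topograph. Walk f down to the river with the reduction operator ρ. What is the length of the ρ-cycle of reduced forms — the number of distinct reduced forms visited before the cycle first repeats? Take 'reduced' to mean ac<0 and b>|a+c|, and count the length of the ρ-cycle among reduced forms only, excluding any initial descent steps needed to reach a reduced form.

D = 273, ⌊√D⌋ = 16
descent: ρ → (11,3,-6)
descent: ρ → (-6,9,8)  [lands on river]
river: ρ → (8,7,-7)
river: ρ → (-7,7,8)
river: ρ → (8,9,-6)
river: ρ → (-6,15,2)
river: ρ → (2,13,-13)
river: ρ → (-13,13,2)
river: ρ → (2,15,-6)
ρ-cycle length = 8 (tail of 2 descent steps not counted)

8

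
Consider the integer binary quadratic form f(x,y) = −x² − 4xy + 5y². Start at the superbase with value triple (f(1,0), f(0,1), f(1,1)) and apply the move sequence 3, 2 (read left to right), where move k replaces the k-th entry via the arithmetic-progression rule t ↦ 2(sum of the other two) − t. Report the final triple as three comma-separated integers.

start (-1,5,0) = (f(1,0),f(0,1),f(1,1))
replace slot 3: 2·((-1)+5) − 0 = 8 → (-1,5,8)
replace slot 2: 2·((-1)+8) − 5 = 9 → (-1,9,8)

-1,9,8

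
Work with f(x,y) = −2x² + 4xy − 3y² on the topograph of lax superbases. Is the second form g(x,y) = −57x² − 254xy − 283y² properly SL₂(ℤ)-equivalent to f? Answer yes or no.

D₁ = -8, D₂ = -8
f is negative-definite; reduce −f:
−f: translate: b→0 (≡-4 mod 4), so (2,-4,3)→(2,0,1)
−f: flip: (2,0,1)→(1,0,2)
−f: reduced (well bottom): (1,0,2) with a≤c, −a<b≤a
flip sign back: reduced form of f is (-1,0,-2)
g is negative-definite; reduce −g:
−g: translate: b→26 (≡254 mod 114), so (57,254,283)→(57,26,3)
−g: flip: (57,26,3)→(3,-26,57)
−g: translate: b→-2 (≡-26 mod 6), so (3,-26,57)→(3,-2,1)
−g: flip: (3,-2,1)→(1,2,3)
−g: translate: b→0 (≡2 mod 2), so (1,2,3)→(1,0,2)
−g: reduced (well bottom): (1,0,2) with a≤c, −a<b≤a
flip sign back: reduced form of g is (-1,0,-2)
reduced forms (-1, 0, -2) vs (-1, 0, -2) ⇒ equivalent

yes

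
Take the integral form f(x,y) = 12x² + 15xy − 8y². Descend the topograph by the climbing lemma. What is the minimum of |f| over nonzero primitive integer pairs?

river: ρ → (-8,17,10)
river: ρ → (10,23,-2)
river: ρ → (-2,21,21)
river: ρ → (21,21,-2)
river: ρ → (-2,23,10)
river: ρ → (10,17,-8)
river: ρ → (-8,15,12)
river: ρ → (12,9,-11)
river: ρ → (-11,13,10)
river: ρ → (10,7,-14)
river: ρ → (-14,21,3)
river: ρ → (3,21,-14)
river: ρ → (-14,7,10)
river: ρ → (10,13,-11)
river: ρ → (-11,9,12)
river: ρ → (12,15,-8)
closes: descent 0, river 16
min |a| on river = 2

2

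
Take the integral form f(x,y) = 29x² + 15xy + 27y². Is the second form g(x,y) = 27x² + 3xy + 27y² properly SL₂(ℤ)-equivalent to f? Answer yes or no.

D₁ = -2907, D₂ = -2907
f: flip: (29,15,27)→(27,-15,29)
f: reduced (well bottom): (27,-15,29) with a≤c, −a<b≤a
g: reduced (well bottom): (27,3,27) with a≤c, −a<b≤a
reduced forms (27, -15, 29) vs (27, 3, 27) ⇒ inequivalent

no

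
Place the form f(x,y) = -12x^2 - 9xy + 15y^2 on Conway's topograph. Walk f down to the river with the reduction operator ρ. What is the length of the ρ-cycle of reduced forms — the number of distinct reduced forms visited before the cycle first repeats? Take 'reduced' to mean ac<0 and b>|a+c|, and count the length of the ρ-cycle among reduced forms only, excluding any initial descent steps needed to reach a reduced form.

D = 801, ⌊√D⌋ = 28
descent: ρ → (15,9,-12)  [lands on river]
river: ρ → (-12,15,12)
river: ρ → (12,9,-15)
river: ρ → (-15,21,6)
river: ρ → (6,27,-3)
river: ρ → (-3,27,6)
river: ρ → (6,21,-15)
river: ρ → (-15,9,12)
river: ρ → (12,15,-12)
river: ρ → (-12,9,15)
river: ρ → (15,21,-6)
river: ρ → (-6,27,3)
river: ρ → (3,27,-6)
river: ρ → (-6,21,15)
ρ-cycle length = 14 (tail of 1 descent step not counted)

14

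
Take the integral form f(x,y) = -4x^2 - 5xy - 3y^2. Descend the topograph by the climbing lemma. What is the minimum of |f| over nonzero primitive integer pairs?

translate: b→-3 (≡5 mod 8), so (4,5,3)→(4,-3,2)
flip: (4,-3,2)→(2,3,4)
translate: b→-1 (≡3 mod 4), so (2,3,4)→(2,-1,3)
reduced (well bottom): (2,-1,3) with a≤c, −a<b≤a
well minimum |f| = |-2| = 2 (negative-definite)

2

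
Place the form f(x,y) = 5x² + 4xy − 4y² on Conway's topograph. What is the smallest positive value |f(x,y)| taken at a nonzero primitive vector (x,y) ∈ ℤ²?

river: ρ → (-4,4,5)
river: ρ → (5,6,-3)
river: ρ → (-3,6,5)
river: ρ → (5,4,-4)
closes: descent 0, river 4
min |a| on river = 3

3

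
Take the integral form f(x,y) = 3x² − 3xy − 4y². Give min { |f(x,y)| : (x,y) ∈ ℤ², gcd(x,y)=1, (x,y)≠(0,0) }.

descent: ρ → (-4,3,3)  [lands on river]
river: ρ → (3,3,-4)
river: ρ → (-4,5,2)
river: ρ → (2,7,-1)
river: ρ → (-1,7,2)
river: ρ → (2,5,-4)
closes: descent 1, river 6
min |a| on river = 1

1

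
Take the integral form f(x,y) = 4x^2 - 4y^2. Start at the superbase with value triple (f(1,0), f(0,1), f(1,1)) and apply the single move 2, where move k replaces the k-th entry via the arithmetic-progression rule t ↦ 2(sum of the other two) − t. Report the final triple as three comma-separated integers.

start (4,-4,0) = (f(1,0),f(0,1),f(1,1))
replace slot 2: 2·(4+0) − (-4) = 12 → (4,12,0)

4,12,0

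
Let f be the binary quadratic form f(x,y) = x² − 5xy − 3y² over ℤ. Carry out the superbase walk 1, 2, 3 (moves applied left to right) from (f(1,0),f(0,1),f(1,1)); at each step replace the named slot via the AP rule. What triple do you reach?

start (1,-3,-7) = (f(1,0),f(0,1),f(1,1))
replace slot 1: 2·((-3)+(-7)) − 1 = -21 → (-21,-3,-7)
replace slot 2: 2·((-21)+(-7)) − (-3) = -53 → (-21,-53,-7)
replace slot 3: 2·((-21)+(-53)) − (-7) = -141 → (-21,-53,-141)

-21,-53,-141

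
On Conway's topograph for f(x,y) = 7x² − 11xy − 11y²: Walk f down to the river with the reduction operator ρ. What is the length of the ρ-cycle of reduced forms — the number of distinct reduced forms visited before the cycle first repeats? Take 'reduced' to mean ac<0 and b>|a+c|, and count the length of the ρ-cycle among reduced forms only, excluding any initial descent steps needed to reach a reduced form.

D = 429, ⌊√D⌋ = 20
descent: ρ → (-11,11,7)  [lands on river]
river: ρ → (7,17,-5)
river: ρ → (-5,13,13)
river: ρ → (13,13,-5)
river: ρ → (-5,17,7)
river: ρ → (7,11,-11)
ρ-cycle length = 6 (tail of 1 descent step not counted)

6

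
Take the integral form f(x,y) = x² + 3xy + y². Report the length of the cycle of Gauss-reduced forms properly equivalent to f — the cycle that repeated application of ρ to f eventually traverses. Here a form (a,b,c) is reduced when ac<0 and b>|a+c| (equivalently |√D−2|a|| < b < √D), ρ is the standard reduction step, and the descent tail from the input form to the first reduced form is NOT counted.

D = 5, ⌊√D⌋ = 2
descent: ρ → (1,1,-1)  [lands on river]
river: ρ → (-1,1,1)
ρ-cycle length = 2 (tail of 1 descent step not counted)

2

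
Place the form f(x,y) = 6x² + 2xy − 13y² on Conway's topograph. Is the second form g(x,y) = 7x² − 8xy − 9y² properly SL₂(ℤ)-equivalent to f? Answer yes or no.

D₁ = 316, D₂ = 316
river cycle of f (length 6): (6, 14, -5), (-5, 16, 3), (3, 14, -10), (-10, 6, 7), (7, 8, -9), (-9, 10, 6)
river cycle of g (length 6): (-9, 8, 7), (7, 6, -10), (-10, 14, 3), (3, 16, -5), (-5, 14, 6), (6, 10, -9)
cycles differ ⇒ inequivalent

no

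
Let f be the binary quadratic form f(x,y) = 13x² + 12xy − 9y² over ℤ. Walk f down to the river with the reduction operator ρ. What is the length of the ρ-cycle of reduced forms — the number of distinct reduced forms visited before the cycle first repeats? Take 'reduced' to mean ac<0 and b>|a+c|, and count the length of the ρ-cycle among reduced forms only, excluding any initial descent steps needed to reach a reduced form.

D = 612, ⌊√D⌋ = 24
river: ρ → (-9,24,1)
river: ρ → (1,24,-9)
river: ρ → (-9,12,13)
river: ρ → (13,14,-8)
river: ρ → (-8,18,9)
river: ρ → (9,18,-8)
river: ρ → (-8,14,13)
river: ρ → (13,12,-9)
ρ-cycle length = 8 (tail of 0 descent steps not counted)

8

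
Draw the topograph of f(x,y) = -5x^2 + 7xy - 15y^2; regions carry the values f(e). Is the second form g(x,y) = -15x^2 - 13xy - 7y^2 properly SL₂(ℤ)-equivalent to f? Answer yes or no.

D₁ = -251, D₂ = -251
f is negative-definite; reduce −f:
−f: translate: b→3 (≡-7 mod 10), so (5,-7,15)→(5,3,13)
−f: reduced (well bottom): (5,3,13) with a≤c, −a<b≤a
flip sign back: reduced form of f is (-5,-3,-13)
g is negative-definite; reduce −g:
−g: flip: (15,13,7)→(7,-13,15)
−g: translate: b→1 (≡-13 mod 14), so (7,-13,15)→(7,1,9)
−g: reduced (well bottom): (7,1,9) with a≤c, −a<b≤a
flip sign back: reduced form of g is (-7,-1,-9)
reduced forms (-5, -3, -13) vs (-7, -1, -9) ⇒ inequivalent

no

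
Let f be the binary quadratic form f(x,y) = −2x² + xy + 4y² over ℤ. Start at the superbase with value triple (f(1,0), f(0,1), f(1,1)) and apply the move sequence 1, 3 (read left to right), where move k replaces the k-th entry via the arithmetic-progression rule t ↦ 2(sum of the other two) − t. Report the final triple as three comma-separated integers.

start (-2,4,3) = (f(1,0),f(0,1),f(1,1))
replace slot 1: 2·(4+3) − (-2) = 16 → (16,4,3)
replace slot 3: 2·(16+4) − 3 = 37 → (16,4,37)

16,4,37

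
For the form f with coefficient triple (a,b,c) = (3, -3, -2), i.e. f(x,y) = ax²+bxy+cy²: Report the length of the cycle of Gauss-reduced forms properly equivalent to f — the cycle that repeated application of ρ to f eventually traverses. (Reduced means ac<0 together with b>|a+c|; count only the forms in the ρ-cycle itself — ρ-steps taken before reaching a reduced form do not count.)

D = 33, ⌊√D⌋ = 5
descent: ρ → (-2,3,3)  [lands on river]
river: ρ → (3,3,-2)
river: ρ → (-2,5,1)
river: ρ → (1,5,-2)
ρ-cycle length = 4 (tail of 1 descent step not counted)

4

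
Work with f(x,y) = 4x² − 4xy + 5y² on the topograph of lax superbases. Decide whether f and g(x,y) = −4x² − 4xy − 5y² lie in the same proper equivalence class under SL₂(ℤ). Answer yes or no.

D₁ = -64, D₂ = -64
f: translate: b→4 (≡-4 mod 8), so (4,-4,5)→(4,4,5)
f: reduced (well bottom): (4,4,5) with a≤c, −a<b≤a
g is negative-definite; reduce −g:
−g: reduced (well bottom): (4,4,5) with a≤c, −a<b≤a
flip sign back: reduced form of g is (-4,-4,-5)
reduced forms (4, 4, 5) vs (-4, -4, -5) ⇒ inequivalent

no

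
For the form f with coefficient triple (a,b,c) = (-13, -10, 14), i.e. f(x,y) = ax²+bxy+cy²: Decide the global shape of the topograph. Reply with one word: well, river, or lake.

D = b²−4ac = (-10)² − 4·(-13)·14 = 828
D > 0 non-square ⇒ indefinite ⇒ periodic river

river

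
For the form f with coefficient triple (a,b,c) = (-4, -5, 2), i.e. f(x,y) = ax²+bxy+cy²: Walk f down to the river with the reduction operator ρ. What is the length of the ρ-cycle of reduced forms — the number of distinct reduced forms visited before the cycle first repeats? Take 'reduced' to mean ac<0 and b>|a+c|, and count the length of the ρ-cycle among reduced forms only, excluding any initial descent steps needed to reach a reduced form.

D = 57, ⌊√D⌋ = 7
descent: ρ → (2,5,-4)  [lands on river]
river: ρ → (-4,3,3)
river: ρ → (3,3,-4)
river: ρ → (-4,5,2)
river: ρ → (2,7,-1)
river: ρ → (-1,7,2)
ρ-cycle length = 6 (tail of 1 descent step not counted)

6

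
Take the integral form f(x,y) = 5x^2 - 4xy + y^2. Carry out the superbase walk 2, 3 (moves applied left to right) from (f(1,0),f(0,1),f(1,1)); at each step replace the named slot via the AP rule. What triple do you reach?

start (5,1,2) = (f(1,0),f(0,1),f(1,1))
replace slot 2: 2·(5+2) − 1 = 13 → (5,13,2)
replace slot 3: 2·(5+13) − 2 = 34 → (5,13,34)

5,13,34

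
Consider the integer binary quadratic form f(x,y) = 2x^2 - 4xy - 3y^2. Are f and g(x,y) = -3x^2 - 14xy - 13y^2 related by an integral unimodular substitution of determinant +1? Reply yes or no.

D₁ = 40, D₂ = 40
river cycle of f (length 6): (-3, 4, 2), (2, 4, -3), (-3, 2, 3), (3, 4, -2), (-2, 4, 3), (3, 2, -3)
river cycle of g (length 6): (-2, 4, 3), (3, 2, -3), (-3, 4, 2), (2, 4, -3), (-3, 2, 3), (3, 4, -2)
cycles coincide ⇒ equivalent

yes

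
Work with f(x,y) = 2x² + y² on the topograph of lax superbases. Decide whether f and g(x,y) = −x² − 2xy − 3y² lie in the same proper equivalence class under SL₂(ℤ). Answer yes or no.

D₁ = -8, D₂ = -8
f: flip: (2,0,1)→(1,0,2)
f: reduced (well bottom): (1,0,2) with a≤c, −a<b≤a
g is negative-definite; reduce −g:
−g: translate: b→0 (≡2 mod 2), so (1,2,3)→(1,0,2)
−g: reduced (well bottom): (1,0,2) with a≤c, −a<b≤a
flip sign back: reduced form of g is (-1,0,-2)
reduced forms (1, 0, 2) vs (-1, 0, -2) ⇒ inequivalent

no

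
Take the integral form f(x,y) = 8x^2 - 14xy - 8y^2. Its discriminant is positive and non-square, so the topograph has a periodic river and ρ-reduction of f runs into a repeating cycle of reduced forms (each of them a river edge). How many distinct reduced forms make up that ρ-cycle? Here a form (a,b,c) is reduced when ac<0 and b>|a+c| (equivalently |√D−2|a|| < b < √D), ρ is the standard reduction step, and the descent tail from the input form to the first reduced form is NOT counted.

D = 452, ⌊√D⌋ = 21
descent: ρ → (-8,14,8)  [lands on river]
river: ρ → (8,18,-4)
river: ρ → (-4,14,16)
river: ρ → (16,18,-2)
river: ρ → (-2,18,16)
river: ρ → (16,14,-4)
river: ρ → (-4,18,8)
river: ρ → (8,14,-8)
river: ρ → (-8,18,4)
river: ρ → (4,14,-16)
river: ρ → (-16,18,2)
river: ρ → (2,18,-16)
river: ρ → (-16,14,4)
river: ρ → (4,18,-8)
ρ-cycle length = 14 (tail of 1 descent step not counted)

14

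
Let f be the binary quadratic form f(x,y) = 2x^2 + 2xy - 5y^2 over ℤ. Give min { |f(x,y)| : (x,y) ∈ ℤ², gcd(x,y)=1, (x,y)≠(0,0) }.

descent: ρ → (-5,-2,2)
descent: ρ → (2,6,-1)  [lands on river]
river: ρ → (-1,6,2)
closes: descent 2, river 2
min |a| on river = 1

1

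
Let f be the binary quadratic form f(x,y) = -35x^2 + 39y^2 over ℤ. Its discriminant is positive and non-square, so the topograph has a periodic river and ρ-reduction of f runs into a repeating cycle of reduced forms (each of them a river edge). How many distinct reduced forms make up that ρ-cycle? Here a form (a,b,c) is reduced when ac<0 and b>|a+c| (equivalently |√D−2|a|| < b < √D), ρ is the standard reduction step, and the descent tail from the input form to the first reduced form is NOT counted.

D = 5460, ⌊√D⌋ = 73
descent: ρ → (39,0,-35)
descent: ρ → (-35,70,4)  [lands on river]
river: ρ → (4,66,-69)
river: ρ → (-69,72,1)
river: ρ → (1,72,-69)
river: ρ → (-69,66,4)
river: ρ → (4,70,-35)
ρ-cycle length = 6 (tail of 2 descent steps not counted)

6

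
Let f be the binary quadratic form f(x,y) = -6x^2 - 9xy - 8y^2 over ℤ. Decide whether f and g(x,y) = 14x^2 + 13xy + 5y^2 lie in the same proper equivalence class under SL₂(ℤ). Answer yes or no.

D₁ = -111, D₂ = -111
f is negative-definite; reduce −f:
−f: translate: b→-3 (≡9 mod 12), so (6,9,8)→(6,-3,5)
−f: flip: (6,-3,5)→(5,3,6)
−f: reduced (well bottom): (5,3,6) with a≤c, −a<b≤a
flip sign back: reduced form of f is (-5,-3,-6)
g: flip: (14,13,5)→(5,-13,14)
g: translate: b→-3 (≡-13 mod 10), so (5,-13,14)→(5,-3,6)
g: reduced (well bottom): (5,-3,6) with a≤c, −a<b≤a
reduced forms (-5, -3, -6) vs (5, -3, 6) ⇒ inequivalent

no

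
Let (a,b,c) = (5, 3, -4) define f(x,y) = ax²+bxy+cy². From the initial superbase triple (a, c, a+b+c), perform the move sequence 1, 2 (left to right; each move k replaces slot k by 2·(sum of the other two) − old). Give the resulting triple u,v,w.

start (5,-4,4) = (f(1,0),f(0,1),f(1,1))
replace slot 1: 2·((-4)+4) − 5 = -5 → (-5,-4,4)
replace slot 2: 2·((-5)+4) − (-4) = 2 → (-5,2,4)

-5,2,4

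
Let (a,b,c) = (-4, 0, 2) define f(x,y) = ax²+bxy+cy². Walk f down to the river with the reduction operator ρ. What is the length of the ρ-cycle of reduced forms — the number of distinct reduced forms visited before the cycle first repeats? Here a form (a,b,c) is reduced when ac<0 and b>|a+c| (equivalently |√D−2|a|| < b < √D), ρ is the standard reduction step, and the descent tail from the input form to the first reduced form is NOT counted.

D = 32, ⌊√D⌋ = 5
descent: ρ → (2,4,-2)  [lands on river]
river: ρ → (-2,4,2)
ρ-cycle length = 2 (tail of 1 descent step not counted)

2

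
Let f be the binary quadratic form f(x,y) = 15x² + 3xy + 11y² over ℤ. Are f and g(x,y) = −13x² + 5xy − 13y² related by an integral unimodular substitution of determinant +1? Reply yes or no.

D₁ = -651, D₂ = -651
f: flip: (15,3,11)→(11,-3,15)
f: reduced (well bottom): (11,-3,15) with a≤c, −a<b≤a
g is negative-definite; reduce −g:
−g: flip: (13,-5,13)→(13,5,13)
−g: reduced (well bottom): (13,5,13) with a≤c, −a<b≤a
flip sign back: reduced form of g is (-13,-5,-13)
reduced forms (11, -3, 15) vs (-13, -5, -13) ⇒ inequivalent

no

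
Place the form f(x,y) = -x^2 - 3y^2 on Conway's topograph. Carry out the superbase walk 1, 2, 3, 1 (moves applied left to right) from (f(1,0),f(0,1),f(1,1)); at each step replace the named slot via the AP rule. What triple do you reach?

start (-1,-3,-4) = (f(1,0),f(0,1),f(1,1))
replace slot 1: 2·((-3)+(-4)) − (-1) = -13 → (-13,-3,-4)
replace slot 2: 2·((-13)+(-4)) − (-3) = -31 → (-13,-31,-4)
replace slot 3: 2·((-13)+(-31)) − (-4) = -84 → (-13,-31,-84)
replace slot 1: 2·((-31)+(-84)) − (-13) = -217 → (-217,-31,-84)

-217,-31,-84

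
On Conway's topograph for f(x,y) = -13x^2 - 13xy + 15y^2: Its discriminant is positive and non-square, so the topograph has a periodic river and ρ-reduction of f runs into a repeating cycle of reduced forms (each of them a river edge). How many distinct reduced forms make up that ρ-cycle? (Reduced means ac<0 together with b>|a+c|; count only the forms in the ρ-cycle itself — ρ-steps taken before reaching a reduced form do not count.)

D = 949, ⌊√D⌋ = 30
descent: ρ → (15,13,-13)  [lands on river]
river: ρ → (-13,13,15)
river: ρ → (15,17,-11)
river: ρ → (-11,27,5)
river: ρ → (5,23,-21)
river: ρ → (-21,19,7)
river: ρ → (7,23,-15)
river: ρ → (-15,7,15)
river: ρ → (15,23,-7)
river: ρ → (-7,19,21)
river: ρ → (21,23,-5)
river: ρ → (-5,27,11)
river: ρ → (11,17,-15)
river: ρ → (-15,13,13)
river: ρ → (13,13,-15)
river: ρ → (-15,17,11)
river: ρ → (11,27,-5)
river: ρ → (-5,23,21)
river: ρ → (21,19,-7)
river: ρ → (-7,23,15)
river: ρ → (15,7,-15)
river: ρ → (-15,23,7)
river: ρ → (7,19,-21)
river: ρ → (-21,23,5)
river: ρ → (5,27,-11)
river: ρ → (-11,17,15)
ρ-cycle length = 26 (tail of 1 descent step not counted)

26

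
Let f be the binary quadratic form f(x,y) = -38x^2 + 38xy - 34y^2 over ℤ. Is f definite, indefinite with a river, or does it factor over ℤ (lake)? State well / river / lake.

D = b²−4ac = 38² − 4·(-38)·(-34) = -3724
D < 0 ⇒ definite ⇒ every region one sign ⇒ single well

well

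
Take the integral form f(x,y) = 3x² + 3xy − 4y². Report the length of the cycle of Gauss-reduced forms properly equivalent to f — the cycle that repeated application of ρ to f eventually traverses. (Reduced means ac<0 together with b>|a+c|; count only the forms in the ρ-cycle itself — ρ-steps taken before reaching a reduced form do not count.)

D = 57, ⌊√D⌋ = 7
river: ρ → (-4,5,2)
river: ρ → (2,7,-1)
river: ρ → (-1,7,2)
river: ρ → (2,5,-4)
river: ρ → (-4,3,3)
river: ρ → (3,3,-4)
ρ-cycle length = 6 (tail of 0 descent steps not counted)

6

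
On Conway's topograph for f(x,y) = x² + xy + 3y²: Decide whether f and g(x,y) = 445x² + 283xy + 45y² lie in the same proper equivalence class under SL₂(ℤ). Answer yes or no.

D₁ = -11, D₂ = -11
f: reduced (well bottom): (1,1,3) with a≤c, −a<b≤a
g: flip: (445,283,45)→(45,-283,445)
g: translate: b→-13 (≡-283 mod 90), so (45,-283,445)→(45,-13,1)
g: flip: (45,-13,1)→(1,13,45)
g: translate: b→1 (≡13 mod 2), so (1,13,45)→(1,1,3)
g: reduced (well bottom): (1,1,3) with a≤c, −a<b≤a
reduced forms (1, 1, 3) vs (1, 1, 3) ⇒ equivalent

yes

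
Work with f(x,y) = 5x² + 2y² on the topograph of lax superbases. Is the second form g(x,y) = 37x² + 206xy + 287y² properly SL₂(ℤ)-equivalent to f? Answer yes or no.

D₁ = -40, D₂ = -40
f: flip: (5,0,2)→(2,0,5)
f: reduced (well bottom): (2,0,5) with a≤c, −a<b≤a
g: translate: b→-16 (≡206 mod 74), so (37,206,287)→(37,-16,2)
g: flip: (37,-16,2)→(2,16,37)
g: translate: b→0 (≡16 mod 4), so (2,16,37)→(2,0,5)
g: reduced (well bottom): (2,0,5) with a≤c, −a<b≤a
reduced forms (2, 0, 5) vs (2, 0, 5) ⇒ equivalent

yes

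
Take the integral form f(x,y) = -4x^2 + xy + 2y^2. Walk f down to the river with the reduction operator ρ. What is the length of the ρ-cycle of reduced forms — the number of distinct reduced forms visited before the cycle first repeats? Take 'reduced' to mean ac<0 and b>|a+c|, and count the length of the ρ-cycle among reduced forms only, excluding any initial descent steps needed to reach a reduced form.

D = 33, ⌊√D⌋ = 5
descent: ρ → (2,3,-3)  [lands on river]
river: ρ → (-3,3,2)
river: ρ → (2,5,-1)
river: ρ → (-1,5,2)
ρ-cycle length = 4 (tail of 1 descent step not counted)

4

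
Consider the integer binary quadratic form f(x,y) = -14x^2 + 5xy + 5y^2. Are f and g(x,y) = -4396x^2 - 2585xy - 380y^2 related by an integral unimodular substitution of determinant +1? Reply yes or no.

D₁ = 305, D₂ = 305
river cycle of f (length 4): (5, 15, -4), (-4, 17, 1), (1, 17, -4), (-4, 15, 5)
river cycle of g (length 4): (5, 15, -4), (-4, 17, 1), (1, 17, -4), (-4, 15, 5)
cycles coincide ⇒ equivalent

yes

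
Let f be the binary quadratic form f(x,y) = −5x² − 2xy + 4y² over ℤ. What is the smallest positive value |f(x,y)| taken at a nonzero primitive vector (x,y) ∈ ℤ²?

descent: ρ → (4,2,-5)  [lands on river]
river: ρ → (-5,8,1)
river: ρ → (1,8,-5)
river: ρ → (-5,2,4)
river: ρ → (4,6,-3)
river: ρ → (-3,6,4)
closes: descent 1, river 6
min |a| on river = 1

1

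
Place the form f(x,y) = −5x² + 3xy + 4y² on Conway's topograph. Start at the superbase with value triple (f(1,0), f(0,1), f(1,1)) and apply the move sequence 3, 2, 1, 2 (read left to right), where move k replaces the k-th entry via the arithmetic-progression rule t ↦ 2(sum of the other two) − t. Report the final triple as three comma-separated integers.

start (-5,4,2) = (f(1,0),f(0,1),f(1,1))
replace slot 3: 2·((-5)+4) − 2 = -4 → (-5,4,-4)
replace slot 2: 2·((-5)+(-4)) − 4 = -22 → (-5,-22,-4)
replace slot 1: 2·((-22)+(-4)) − (-5) = -47 → (-47,-22,-4)
replace slot 2: 2·((-47)+(-4)) − (-22) = -80 → (-47,-80,-4)

-47,-80,-4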